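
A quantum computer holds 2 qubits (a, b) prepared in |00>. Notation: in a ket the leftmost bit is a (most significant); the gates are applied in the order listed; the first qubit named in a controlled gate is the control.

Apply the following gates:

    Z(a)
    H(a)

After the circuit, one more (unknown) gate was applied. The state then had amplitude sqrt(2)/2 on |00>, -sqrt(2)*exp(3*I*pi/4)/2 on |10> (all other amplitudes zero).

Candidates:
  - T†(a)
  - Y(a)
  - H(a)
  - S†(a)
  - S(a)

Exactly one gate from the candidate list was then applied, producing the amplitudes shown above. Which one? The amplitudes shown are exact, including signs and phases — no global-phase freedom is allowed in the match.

It was T†(a) that produced the state shown.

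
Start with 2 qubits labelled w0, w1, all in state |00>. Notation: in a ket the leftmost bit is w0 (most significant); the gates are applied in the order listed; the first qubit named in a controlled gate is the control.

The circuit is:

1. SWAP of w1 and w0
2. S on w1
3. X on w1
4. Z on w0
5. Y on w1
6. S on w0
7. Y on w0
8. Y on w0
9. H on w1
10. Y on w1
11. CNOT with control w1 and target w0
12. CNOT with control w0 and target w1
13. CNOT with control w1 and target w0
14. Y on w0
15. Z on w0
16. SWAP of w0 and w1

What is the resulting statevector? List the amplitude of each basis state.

The final amplitudes are -sqrt(2)*I/2 on |00>, sqrt(2)*I/2 on |01>, 0 on |10>, 0 on |11>.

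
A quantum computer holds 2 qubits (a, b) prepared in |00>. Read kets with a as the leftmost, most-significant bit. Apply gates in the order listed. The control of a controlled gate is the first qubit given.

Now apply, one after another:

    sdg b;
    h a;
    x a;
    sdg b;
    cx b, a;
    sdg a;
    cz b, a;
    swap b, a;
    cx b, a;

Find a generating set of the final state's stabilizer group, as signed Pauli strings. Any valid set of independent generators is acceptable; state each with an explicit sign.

The final state is stabilized by the group generated by -XY, +ZZ; other independent generating sets are equally valid.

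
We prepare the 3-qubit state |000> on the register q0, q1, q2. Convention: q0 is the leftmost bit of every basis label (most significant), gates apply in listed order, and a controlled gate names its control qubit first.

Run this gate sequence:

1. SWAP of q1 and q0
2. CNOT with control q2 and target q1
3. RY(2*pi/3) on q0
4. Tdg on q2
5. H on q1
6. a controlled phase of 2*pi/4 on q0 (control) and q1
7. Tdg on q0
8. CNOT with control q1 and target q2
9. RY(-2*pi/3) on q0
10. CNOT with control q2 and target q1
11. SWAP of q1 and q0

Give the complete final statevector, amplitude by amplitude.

The resulting statevector has amplitude sqrt(2)*(1 - 3*exp(3*I*pi/4))/8 on |000>, sqrt(2)*(1 + 3*exp(I*pi/4))/8 on |001>, sqrt(6)*(-1 - exp(3*I*pi/4))/8 on |010>, sqrt(6)*(-1 + exp(I*pi/4))/8 on |011>, 0 on |100>, 0 on |101>, 0 on |110>, 0 on |111>.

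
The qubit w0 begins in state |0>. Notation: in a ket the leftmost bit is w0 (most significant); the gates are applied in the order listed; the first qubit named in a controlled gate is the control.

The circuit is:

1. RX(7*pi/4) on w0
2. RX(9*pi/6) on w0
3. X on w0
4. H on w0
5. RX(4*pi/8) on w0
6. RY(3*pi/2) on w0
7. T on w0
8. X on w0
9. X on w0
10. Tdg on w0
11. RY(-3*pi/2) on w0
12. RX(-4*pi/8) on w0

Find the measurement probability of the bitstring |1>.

A full measurement returns |1> with probability 1/2. Key observation: steps 5-12 multiply out to the identity, so the circuit reduces to the remaining gates.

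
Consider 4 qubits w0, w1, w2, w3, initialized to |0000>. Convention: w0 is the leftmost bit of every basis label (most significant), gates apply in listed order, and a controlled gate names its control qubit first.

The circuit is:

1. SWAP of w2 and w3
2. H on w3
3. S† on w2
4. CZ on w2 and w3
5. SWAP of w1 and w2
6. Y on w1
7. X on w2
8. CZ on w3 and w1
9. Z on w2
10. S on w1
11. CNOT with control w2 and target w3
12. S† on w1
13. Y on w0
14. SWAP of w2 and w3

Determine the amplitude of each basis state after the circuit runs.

The resulting statevector has amplitude -sqrt(2)/2 on |1101>, sqrt(2)/2 on |1111>, and 0 on every other basis state.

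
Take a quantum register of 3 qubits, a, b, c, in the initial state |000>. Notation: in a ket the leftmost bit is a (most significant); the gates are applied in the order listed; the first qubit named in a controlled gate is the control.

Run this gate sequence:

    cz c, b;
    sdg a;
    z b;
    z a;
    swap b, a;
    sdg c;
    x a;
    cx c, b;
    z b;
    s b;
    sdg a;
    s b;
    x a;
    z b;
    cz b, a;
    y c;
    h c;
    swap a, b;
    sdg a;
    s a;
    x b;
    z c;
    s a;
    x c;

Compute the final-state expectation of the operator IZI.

The observable IZI averages to -1.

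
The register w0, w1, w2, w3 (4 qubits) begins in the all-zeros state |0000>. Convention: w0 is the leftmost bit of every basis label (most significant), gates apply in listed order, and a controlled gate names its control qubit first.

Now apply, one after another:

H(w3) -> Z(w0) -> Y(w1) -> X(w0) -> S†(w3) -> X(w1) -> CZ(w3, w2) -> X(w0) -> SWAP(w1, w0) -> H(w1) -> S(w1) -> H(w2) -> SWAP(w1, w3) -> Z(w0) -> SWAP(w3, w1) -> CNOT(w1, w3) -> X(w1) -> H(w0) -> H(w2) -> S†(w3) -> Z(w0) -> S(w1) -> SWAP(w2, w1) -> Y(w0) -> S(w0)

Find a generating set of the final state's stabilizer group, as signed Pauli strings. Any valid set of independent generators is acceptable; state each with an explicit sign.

The stabilizer group can be generated by +YIII, +IIYZ, +IIZX, +IZII, among other valid generating sets.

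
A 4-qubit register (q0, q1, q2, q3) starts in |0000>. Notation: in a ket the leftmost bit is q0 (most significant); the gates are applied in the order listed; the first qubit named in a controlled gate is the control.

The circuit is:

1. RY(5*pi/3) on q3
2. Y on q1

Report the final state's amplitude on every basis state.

The resulting statevector has amplitude -sqrt(3)*I/2 on |0100>, I/2 on |0101>, and 0 on every other basis state.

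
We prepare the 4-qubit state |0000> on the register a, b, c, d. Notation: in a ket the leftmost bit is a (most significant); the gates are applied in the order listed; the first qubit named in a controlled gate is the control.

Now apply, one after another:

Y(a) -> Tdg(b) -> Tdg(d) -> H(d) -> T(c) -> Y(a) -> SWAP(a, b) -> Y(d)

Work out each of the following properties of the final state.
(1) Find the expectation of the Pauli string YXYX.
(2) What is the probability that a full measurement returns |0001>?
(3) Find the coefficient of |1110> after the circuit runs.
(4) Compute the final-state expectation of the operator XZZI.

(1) In the final state, YXYX has expectation 0.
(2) A full measurement returns |0001> with probability 1/2.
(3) The amplitude on |1110> is 0.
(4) In the final state, XZZI has expectation 0.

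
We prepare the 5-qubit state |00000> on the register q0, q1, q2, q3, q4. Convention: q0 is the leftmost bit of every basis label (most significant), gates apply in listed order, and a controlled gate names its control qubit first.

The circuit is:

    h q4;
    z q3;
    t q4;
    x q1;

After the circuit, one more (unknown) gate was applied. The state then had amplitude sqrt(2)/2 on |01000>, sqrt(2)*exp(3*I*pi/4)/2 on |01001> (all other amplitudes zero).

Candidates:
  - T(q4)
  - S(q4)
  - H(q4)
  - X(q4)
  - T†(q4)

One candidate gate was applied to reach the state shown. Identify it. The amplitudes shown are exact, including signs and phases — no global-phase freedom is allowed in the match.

The unique candidate consistent with the amplitudes is S(q4).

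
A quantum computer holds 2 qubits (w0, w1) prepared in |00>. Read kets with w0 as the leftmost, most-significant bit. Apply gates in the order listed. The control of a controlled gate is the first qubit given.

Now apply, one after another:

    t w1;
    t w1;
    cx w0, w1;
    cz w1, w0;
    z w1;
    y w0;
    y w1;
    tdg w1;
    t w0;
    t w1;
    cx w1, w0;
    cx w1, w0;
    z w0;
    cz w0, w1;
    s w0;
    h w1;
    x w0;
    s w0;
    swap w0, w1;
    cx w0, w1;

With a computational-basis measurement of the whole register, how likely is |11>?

Outcome |11> occurs with probability 1/2. Key observation: the block from step 11 through step 12 cancels to the identity and can be dropped.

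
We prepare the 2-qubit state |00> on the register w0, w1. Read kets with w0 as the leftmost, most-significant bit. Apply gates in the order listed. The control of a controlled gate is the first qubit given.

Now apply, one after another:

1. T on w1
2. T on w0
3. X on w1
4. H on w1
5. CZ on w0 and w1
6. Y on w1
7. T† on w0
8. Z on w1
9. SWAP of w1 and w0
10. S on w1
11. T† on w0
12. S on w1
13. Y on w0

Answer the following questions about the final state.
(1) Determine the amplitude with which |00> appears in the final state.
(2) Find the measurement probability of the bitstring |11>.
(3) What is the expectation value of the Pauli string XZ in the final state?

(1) The final state's coefficient on |00> equals sqrt(2)*exp(3*I*pi/4)/2.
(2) A full measurement returns |11> with probability 0.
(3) The expectation value of XZ is sqrt(2)/2.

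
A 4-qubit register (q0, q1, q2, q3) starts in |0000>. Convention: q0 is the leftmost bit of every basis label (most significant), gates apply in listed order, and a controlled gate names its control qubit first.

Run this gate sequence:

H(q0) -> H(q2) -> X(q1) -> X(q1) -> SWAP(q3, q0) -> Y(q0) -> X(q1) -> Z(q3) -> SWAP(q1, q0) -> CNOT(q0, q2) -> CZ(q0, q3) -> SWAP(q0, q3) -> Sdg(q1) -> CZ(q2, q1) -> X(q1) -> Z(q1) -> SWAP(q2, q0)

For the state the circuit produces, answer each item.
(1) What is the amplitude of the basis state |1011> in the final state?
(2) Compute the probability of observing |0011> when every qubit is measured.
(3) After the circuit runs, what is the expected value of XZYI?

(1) The final state's coefficient on |1011> equals -1/2.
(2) A full measurement returns |0011> with probability 1/4.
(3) The observable XZYI averages to 0.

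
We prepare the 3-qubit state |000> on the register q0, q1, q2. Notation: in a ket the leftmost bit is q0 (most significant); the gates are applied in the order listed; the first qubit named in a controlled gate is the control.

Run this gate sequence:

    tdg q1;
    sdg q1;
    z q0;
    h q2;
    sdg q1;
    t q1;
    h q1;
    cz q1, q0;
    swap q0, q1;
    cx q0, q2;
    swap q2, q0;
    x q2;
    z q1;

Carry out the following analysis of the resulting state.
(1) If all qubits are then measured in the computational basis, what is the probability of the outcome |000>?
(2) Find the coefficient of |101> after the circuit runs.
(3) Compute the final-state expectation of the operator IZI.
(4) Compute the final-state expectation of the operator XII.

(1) The probability of measuring |000> is 1/4.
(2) |101> carries amplitude 1/2 in the final state.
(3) The expectation value of IZI is 1.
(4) The expectation value of XII is 1.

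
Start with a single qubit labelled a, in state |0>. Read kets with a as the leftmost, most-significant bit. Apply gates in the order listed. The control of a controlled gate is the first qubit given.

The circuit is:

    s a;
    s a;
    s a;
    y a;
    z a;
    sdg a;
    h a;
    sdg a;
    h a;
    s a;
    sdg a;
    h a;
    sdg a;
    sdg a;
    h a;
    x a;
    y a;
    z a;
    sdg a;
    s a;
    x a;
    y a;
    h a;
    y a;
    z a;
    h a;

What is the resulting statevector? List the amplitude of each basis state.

The resulting statevector has amplitude -1/2 - I/2 on |0>, 1/2 - I/2 on |1>.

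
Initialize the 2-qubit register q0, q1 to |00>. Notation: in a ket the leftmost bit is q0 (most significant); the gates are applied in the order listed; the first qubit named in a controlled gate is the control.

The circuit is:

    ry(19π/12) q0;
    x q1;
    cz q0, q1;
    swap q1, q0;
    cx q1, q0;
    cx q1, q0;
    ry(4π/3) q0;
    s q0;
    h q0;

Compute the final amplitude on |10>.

The final state's coefficient on |10> equals 3*sqrt(4 - 2*sqrt(2))/16 + sqrt(6*sqrt(2) + 12)/16 - I*sqrt(2*sqrt(2) + 4)/16 - I*sqrt(12 - 6*sqrt(2))/16.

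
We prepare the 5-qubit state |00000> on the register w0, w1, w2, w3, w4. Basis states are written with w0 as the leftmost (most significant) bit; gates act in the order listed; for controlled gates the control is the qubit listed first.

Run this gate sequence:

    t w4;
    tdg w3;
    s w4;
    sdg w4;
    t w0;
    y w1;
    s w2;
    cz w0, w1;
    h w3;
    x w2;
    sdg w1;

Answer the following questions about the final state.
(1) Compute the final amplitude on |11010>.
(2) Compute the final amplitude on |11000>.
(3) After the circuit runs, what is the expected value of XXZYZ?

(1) |11010> carries amplitude 0 in the final state. Key observation: gates 3-4 undo each other exactly, leaving only the rest of the circuit to track.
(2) |11000> carries amplitude 0 in the final state.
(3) The observable XXZYZ averages to 0.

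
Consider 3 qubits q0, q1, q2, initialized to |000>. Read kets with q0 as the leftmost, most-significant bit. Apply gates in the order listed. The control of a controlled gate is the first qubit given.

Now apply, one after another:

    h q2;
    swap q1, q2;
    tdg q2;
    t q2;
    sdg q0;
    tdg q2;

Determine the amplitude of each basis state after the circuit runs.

The final amplitudes are sqrt(2)/2 on |000>, sqrt(2)/2 on |010>, and 0 on every other basis state.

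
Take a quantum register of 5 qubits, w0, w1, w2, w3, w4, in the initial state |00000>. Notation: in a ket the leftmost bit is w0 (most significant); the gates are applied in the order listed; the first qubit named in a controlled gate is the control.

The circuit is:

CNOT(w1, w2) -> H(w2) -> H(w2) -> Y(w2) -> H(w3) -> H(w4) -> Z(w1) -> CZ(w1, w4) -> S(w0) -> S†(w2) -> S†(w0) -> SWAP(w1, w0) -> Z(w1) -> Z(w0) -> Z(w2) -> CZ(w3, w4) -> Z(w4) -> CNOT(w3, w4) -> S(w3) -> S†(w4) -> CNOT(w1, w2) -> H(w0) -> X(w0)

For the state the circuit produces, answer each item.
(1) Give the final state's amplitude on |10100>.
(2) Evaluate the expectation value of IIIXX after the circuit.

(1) |10100> carries amplitude -sqrt(2)/4 in the final state.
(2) The observable IIIXX averages to 1.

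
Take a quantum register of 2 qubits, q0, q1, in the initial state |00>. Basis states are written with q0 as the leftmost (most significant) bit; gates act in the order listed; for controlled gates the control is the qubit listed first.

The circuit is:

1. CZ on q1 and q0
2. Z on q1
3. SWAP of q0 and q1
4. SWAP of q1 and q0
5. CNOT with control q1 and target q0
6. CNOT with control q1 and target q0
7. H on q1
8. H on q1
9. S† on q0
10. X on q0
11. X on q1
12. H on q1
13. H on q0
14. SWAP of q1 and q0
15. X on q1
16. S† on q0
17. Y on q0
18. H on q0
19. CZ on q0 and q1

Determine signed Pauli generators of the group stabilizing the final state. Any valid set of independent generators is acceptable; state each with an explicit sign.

One valid set of independent stabilizer generators is -YZ, -ZX (any independent generating set of the same group is equally correct).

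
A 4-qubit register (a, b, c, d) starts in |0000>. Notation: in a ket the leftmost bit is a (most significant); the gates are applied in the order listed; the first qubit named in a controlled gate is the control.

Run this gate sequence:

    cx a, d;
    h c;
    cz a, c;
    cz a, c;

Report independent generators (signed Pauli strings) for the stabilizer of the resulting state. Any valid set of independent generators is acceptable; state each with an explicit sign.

The stabilizer group can be generated by +IIXI, +ZIII, +IZII, +IIIZ, among other valid generating sets. Key observation: the block from step 3 through step 4 cancels to the identity and can be dropped.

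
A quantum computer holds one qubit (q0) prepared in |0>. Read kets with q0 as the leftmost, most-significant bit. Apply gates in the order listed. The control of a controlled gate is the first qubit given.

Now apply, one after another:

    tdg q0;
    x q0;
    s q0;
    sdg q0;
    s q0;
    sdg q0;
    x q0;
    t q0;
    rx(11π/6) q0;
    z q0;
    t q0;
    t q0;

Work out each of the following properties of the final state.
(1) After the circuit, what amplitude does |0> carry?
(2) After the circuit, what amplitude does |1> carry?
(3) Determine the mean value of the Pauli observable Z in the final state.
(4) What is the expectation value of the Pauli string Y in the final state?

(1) The amplitude on |0> is -sqrt(6)/4 - sqrt(2)/4. Key observation: the block from step 1 through step 8 cancels to the identity and can be dropped.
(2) |1> carries amplitude -sqrt(6)/4 + sqrt(2)/4 in the final state.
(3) The expectation value of Z is sqrt(3)/2.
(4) The expectation value of Y is 0.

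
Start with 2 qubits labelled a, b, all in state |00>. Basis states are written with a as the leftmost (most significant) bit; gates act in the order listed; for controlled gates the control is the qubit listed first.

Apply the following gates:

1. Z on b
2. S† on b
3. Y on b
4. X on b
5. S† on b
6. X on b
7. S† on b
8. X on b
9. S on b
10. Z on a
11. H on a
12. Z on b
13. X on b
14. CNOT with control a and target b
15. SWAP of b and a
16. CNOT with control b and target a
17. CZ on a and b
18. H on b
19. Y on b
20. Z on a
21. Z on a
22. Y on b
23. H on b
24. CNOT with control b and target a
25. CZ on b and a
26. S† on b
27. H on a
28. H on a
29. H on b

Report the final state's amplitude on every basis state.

After the circuit, the state carries amplitude I/2 on |00>, -I/2 on |01>, 1/2 on |10>, 1/2 on |11>. Key observation: the block from step 18 through step 23 cancels to the identity and can be dropped.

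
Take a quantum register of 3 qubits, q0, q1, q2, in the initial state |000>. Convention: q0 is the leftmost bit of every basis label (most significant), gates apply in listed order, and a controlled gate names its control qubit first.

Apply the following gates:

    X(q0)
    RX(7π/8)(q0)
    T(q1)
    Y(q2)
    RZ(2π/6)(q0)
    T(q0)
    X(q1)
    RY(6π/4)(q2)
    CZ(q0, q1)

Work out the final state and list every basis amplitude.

The final amplitudes are 0 on |000>, 0 on |001>, sqrt(2)*exp(5*I*pi/6)*cos(pi/16)/2 on |010>, sqrt(2)*exp(5*I*pi/6)*cos(pi/16)/2 on |011>, 0 on |100>, 0 on |101>, sqrt(2)*exp(11*I*pi/12)*sin(pi/16)/2 on |110>, sqrt(2)*exp(11*I*pi/12)*sin(pi/16)/2 on |111>.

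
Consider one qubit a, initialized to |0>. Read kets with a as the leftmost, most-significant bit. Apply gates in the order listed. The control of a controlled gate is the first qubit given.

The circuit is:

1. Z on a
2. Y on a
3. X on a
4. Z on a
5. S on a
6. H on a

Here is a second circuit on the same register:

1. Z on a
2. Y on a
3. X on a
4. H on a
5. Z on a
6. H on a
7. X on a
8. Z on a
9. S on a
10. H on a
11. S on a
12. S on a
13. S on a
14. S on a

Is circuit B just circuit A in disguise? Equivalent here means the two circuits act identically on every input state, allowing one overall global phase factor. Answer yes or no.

Yes, they are equivalent — the unitaries differ by at most a global phase.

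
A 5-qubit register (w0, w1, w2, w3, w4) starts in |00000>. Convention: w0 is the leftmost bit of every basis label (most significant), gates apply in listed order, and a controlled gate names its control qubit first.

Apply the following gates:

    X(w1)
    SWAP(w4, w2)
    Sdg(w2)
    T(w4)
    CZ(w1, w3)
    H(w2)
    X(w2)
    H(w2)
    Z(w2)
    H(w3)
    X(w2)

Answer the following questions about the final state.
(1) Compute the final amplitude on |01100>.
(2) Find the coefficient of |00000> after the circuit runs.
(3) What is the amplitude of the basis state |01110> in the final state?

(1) The amplitude on |01100> is sqrt(2)/2. Key observation: steps 6-9 multiply out to the identity, so the circuit reduces to the remaining gates.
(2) |00000> carries amplitude 0 in the final state.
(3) The amplitude on |01110> is sqrt(2)/2.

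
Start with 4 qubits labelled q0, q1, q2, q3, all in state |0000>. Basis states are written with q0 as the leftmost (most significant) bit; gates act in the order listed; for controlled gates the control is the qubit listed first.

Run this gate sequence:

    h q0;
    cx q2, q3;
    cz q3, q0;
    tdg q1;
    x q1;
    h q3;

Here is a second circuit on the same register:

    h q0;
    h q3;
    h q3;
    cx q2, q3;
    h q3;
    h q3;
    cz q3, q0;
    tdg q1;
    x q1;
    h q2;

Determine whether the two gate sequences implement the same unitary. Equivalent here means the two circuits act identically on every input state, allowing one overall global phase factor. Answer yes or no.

No: there is an input state on which the two circuits produce genuinely different outputs (not merely differing by a phase).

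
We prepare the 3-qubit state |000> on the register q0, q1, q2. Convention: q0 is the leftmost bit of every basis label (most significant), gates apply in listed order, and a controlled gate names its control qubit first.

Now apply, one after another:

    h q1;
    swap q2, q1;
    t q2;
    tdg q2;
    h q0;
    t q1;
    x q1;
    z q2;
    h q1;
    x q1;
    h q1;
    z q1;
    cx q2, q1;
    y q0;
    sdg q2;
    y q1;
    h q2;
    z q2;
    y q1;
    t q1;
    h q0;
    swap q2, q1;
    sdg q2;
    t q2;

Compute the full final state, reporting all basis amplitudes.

The final amplitudes are 0 on |000>, 0 on |001>, 0 on |010>, 0 on |011>, 1/2 on |100>, -I/2 on |101>, 1/2 on |110>, I/2 on |111>. Key observation: steps 9-12 multiply out to the identity, so the circuit reduces to the remaining gates.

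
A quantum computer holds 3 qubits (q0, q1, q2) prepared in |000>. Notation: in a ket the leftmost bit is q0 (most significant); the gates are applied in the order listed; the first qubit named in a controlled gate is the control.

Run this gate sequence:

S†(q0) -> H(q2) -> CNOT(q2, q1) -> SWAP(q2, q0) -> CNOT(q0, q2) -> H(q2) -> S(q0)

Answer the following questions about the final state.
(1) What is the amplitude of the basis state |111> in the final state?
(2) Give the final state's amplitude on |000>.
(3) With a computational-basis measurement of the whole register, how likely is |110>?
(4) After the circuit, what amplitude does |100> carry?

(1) |111> carries amplitude -I/2 in the final state.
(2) The amplitude on |000> is 1/2.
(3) Outcome |110> occurs with probability 1/4.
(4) The amplitude on |100> is 0.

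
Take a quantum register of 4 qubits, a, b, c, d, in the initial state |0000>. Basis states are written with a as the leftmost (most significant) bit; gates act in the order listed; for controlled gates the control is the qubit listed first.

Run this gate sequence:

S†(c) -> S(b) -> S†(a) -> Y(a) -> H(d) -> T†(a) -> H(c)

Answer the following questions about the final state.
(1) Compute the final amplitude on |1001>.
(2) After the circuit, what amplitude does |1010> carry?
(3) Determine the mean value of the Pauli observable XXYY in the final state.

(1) |1001> carries amplitude exp(I*pi/4)/2 in the final state.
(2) |1010> carries amplitude exp(I*pi/4)/2 in the final state.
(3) The observable XXYY averages to 0.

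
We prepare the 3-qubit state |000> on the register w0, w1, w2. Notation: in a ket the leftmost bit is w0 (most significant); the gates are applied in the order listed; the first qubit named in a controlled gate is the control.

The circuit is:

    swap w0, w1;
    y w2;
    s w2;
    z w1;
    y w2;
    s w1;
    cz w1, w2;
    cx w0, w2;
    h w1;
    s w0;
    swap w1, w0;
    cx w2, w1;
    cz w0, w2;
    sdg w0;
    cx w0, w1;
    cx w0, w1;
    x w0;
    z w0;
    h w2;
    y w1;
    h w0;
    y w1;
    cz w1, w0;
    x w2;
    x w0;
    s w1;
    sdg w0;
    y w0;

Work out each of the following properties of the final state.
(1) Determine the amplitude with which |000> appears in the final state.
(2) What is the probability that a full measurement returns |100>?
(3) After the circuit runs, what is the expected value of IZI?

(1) |000> carries amplitude sqrt(2)*(-1 + I)/4 in the final state.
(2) A full measurement returns |100> with probability 1/4.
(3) In the final state, IZI has expectation 1.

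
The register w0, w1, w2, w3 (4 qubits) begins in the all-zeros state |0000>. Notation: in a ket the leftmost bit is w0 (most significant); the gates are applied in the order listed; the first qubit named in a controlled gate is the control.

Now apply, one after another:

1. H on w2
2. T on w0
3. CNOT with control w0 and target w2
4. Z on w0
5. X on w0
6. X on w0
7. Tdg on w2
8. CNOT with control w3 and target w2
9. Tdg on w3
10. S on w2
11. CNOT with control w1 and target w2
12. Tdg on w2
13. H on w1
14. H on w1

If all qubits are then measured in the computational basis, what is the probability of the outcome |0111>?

A full measurement returns |0111> with probability 0. Key observation: steps 5-6 multiply out to the identity, so the circuit reduces to the remaining gates.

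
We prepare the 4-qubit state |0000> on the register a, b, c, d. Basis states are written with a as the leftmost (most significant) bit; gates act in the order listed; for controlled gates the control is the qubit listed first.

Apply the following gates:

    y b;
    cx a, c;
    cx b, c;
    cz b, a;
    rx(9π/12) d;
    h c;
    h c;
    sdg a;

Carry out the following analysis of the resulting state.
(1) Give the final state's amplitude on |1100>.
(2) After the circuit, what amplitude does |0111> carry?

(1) The amplitude on |1100> is 0. Key observation: gates 6-7 undo each other exactly, leaving only the rest of the circuit to track.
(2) The final state's coefficient on |0111> equals sqrt(sqrt(2) + 2)/2.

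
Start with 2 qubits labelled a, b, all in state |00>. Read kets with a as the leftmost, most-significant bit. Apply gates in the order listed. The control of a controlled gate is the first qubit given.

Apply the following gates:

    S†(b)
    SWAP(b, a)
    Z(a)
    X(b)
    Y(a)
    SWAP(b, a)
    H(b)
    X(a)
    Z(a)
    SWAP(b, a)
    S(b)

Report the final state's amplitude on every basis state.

After the circuit, the state carries amplitude sqrt(2)*I/2 on |00>, 0 on |01>, -sqrt(2)*I/2 on |10>, 0 on |11>.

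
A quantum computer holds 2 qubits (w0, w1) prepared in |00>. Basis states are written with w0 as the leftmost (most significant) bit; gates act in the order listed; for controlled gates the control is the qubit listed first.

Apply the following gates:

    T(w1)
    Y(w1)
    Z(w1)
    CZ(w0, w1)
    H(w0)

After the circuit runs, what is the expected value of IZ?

The observable IZ averages to -1.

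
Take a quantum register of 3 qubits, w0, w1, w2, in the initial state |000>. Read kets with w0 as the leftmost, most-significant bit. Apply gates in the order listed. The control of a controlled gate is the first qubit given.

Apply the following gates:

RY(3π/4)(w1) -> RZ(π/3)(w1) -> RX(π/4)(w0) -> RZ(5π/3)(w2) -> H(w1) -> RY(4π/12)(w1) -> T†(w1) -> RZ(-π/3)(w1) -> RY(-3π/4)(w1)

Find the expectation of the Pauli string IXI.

In the final state, IXI has expectation -sqrt(3)/4 - 1/8 - sqrt(6)/32 + 11*sqrt(2)/32.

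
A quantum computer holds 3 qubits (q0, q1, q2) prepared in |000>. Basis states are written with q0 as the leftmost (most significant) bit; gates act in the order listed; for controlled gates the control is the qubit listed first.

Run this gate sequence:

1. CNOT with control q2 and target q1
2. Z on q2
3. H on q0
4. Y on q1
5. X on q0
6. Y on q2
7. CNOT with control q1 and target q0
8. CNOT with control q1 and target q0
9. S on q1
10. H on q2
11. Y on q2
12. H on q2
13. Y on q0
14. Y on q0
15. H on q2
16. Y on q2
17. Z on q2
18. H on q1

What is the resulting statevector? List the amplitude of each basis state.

After the circuit, the state carries amplitude -sqrt(2)*I/4 on |000>, -sqrt(2)*I/4 on |001>, sqrt(2)*I/4 on |010>, sqrt(2)*I/4 on |011>, -sqrt(2)*I/4 on |100>, -sqrt(2)*I/4 on |101>, sqrt(2)*I/4 on |110>, sqrt(2)*I/4 on |111>. Key observation: gates 11-16 undo each other exactly, leaving only the rest of the circuit to track.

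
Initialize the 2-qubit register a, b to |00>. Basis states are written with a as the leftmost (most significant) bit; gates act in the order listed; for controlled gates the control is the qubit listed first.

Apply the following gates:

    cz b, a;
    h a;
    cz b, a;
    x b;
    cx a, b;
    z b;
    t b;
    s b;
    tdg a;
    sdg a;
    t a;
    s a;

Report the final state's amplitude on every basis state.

The resulting statevector has amplitude 0 on |00>, -sqrt(2)*exp(3*I*pi/4)/2 on |01>, sqrt(2)/2 on |10>, 0 on |11>.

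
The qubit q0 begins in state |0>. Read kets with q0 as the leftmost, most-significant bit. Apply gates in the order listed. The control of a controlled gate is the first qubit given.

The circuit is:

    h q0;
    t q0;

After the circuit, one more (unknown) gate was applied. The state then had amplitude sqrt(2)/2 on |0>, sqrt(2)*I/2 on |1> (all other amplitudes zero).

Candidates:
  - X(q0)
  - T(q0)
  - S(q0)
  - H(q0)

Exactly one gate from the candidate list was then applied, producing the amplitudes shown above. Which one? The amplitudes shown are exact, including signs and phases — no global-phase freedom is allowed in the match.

It was T(q0) that produced the state shown.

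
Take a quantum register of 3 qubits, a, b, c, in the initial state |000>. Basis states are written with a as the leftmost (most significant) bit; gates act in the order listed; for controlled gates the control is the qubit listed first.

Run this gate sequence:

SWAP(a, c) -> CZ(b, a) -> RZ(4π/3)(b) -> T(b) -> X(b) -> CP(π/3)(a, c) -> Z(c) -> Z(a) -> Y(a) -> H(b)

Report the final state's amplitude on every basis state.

The resulting statevector has amplitude -sqrt(2)*exp(5*I*pi/6)/2 on |100>, sqrt(2)*exp(5*I*pi/6)/2 on |110>, and 0 on every other basis state.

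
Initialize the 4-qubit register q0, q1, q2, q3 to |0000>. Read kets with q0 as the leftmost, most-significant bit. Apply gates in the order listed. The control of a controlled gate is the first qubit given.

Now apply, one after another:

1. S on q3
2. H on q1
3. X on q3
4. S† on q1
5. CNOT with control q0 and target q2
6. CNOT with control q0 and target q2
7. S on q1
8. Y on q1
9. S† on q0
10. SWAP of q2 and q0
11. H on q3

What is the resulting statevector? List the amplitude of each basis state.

The final amplitudes are -I/2 on |0000>, I/2 on |0001>, I/2 on |0100>, -I/2 on |0101>, and 0 on every other basis state. Key observation: the block from step 4 through step 7 cancels to the identity and can be dropped.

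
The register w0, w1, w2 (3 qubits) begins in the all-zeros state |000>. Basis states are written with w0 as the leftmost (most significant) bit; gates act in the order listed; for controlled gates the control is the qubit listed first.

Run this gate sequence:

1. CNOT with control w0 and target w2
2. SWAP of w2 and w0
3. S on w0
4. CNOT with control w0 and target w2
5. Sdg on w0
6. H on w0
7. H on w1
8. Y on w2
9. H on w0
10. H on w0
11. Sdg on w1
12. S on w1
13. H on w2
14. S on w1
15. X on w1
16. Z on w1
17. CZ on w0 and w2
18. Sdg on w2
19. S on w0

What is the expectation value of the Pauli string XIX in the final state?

The expectation value of XIX is 1.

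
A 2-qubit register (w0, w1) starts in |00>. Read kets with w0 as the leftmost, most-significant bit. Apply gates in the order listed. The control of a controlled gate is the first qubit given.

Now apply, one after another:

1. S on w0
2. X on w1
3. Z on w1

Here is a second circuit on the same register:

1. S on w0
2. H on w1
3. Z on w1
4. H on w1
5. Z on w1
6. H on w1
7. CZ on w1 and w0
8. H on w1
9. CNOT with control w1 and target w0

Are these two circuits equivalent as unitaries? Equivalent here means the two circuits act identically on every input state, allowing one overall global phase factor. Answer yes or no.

No, they are not equivalent — no single phase factor reconciles the two unitaries.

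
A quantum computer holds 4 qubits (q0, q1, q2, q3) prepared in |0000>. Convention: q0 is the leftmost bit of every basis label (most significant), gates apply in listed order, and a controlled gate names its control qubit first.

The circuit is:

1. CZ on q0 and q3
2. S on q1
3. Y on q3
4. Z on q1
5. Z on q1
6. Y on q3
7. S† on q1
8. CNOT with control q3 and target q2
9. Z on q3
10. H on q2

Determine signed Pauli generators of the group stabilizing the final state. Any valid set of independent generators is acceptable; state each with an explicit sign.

One valid set of independent stabilizer generators is +IIXI, +ZIII, +IZII, +IIIZ (any independent generating set of the same group is equally correct). Key observation: steps 2-7 multiply out to the identity, so the circuit reduces to the remaining gates.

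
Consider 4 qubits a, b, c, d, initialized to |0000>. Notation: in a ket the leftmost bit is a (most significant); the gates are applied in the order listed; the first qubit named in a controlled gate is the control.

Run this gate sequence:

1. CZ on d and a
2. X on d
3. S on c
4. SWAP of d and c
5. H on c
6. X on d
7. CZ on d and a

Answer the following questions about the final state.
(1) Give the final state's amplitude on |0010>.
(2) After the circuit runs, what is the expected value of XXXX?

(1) |0010> carries amplitude 0 in the final state.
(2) The observable XXXX averages to 0.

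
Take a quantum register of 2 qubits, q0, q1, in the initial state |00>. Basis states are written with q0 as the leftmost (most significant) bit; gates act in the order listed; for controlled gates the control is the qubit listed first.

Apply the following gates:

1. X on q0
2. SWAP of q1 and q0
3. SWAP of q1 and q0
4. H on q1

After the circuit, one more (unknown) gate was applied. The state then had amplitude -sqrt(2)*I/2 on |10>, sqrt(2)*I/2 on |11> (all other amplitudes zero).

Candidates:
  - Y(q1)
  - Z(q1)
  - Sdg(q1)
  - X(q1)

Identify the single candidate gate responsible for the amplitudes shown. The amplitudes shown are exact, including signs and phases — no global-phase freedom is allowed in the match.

The applied gate was Y(q1). Key observation: the block from step 2 through step 3 cancels to the identity and can be dropped.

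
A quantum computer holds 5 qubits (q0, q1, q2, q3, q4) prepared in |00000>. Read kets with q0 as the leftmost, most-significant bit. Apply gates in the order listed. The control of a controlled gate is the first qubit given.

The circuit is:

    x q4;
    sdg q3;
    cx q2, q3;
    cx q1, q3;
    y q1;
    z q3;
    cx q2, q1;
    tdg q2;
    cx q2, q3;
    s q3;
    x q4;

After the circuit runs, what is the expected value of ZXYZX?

The expectation value of ZXYZX is 0.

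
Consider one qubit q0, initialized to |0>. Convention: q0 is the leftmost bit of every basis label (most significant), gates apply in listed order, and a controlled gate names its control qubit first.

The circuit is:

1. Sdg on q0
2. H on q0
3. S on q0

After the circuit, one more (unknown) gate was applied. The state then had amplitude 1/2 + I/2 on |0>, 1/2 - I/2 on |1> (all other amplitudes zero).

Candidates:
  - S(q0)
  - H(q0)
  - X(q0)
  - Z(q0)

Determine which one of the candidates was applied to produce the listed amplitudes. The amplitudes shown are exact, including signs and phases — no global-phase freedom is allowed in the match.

The unique candidate consistent with the amplitudes is H(q0).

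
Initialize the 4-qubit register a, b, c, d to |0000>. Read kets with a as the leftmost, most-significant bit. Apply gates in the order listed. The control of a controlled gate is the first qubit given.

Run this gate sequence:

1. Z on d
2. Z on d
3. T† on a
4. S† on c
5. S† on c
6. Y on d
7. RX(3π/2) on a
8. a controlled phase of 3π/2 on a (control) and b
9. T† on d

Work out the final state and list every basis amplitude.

The final amplitudes are -sqrt(2)*exp(I*pi/4)/2 on |0001>, -sqrt(2)*exp(3*I*pi/4)/2 on |1001>, and 0 on every other basis state.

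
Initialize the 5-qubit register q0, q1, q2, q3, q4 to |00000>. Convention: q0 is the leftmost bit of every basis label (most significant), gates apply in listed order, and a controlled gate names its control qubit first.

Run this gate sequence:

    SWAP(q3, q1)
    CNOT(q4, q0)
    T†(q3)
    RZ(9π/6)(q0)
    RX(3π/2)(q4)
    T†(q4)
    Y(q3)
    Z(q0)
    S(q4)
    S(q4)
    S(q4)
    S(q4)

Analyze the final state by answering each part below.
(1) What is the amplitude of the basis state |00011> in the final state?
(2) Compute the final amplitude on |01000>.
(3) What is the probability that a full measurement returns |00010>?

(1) |00011> carries amplitude -sqrt(2)/2 in the final state. Key observation: gates 9-12 undo each other exactly, leaving only the rest of the circuit to track.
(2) The final state's coefficient on |01000> equals 0.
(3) A full measurement returns |00010> with probability 1/2.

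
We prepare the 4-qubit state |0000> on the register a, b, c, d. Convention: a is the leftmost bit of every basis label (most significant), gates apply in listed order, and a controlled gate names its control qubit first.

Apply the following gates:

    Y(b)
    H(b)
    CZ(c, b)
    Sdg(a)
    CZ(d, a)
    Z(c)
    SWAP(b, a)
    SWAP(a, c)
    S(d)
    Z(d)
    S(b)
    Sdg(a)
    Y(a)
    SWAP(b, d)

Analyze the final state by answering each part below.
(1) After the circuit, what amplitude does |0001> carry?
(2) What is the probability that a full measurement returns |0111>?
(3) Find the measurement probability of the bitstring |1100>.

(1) |0001> carries amplitude 0 in the final state.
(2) Outcome |0111> occurs with probability 0.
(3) Outcome |1100> occurs with probability 0.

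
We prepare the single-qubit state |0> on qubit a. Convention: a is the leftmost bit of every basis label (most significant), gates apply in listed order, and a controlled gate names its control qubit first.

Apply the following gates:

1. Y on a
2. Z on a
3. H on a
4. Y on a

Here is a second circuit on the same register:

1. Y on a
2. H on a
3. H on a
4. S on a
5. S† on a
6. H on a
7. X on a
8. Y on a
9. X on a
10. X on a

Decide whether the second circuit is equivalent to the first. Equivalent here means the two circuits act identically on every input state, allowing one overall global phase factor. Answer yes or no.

Yes — the two circuits implement the same unitary up to a global phase.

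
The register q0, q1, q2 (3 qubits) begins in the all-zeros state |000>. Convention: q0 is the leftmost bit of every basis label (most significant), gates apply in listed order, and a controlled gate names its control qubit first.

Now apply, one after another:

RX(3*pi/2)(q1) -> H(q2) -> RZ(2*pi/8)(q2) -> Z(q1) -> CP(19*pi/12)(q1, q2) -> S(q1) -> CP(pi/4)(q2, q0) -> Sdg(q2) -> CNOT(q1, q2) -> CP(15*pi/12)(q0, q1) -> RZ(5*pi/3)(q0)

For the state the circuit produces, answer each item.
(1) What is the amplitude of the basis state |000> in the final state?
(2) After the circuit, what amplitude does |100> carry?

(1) The amplitude on |000> is exp(I*pi/24)/2.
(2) The final state's coefficient on |100> equals 0.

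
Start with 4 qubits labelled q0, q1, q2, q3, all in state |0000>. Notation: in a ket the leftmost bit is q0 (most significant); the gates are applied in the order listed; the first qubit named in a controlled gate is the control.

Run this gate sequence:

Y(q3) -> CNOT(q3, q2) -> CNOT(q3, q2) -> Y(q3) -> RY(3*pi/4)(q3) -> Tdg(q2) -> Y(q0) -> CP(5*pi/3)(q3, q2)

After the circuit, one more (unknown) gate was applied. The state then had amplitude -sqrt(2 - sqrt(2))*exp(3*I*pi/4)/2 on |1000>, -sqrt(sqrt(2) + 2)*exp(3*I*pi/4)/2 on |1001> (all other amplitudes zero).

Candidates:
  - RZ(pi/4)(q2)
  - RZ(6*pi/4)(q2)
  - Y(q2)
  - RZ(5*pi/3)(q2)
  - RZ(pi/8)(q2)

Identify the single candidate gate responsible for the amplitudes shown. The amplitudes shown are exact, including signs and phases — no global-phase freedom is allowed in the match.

The unique candidate consistent with the amplitudes is RZ(6*pi/4)(q2). Key observation: steps 1-4 multiply out to the identity, so the circuit reduces to the remaining gates.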